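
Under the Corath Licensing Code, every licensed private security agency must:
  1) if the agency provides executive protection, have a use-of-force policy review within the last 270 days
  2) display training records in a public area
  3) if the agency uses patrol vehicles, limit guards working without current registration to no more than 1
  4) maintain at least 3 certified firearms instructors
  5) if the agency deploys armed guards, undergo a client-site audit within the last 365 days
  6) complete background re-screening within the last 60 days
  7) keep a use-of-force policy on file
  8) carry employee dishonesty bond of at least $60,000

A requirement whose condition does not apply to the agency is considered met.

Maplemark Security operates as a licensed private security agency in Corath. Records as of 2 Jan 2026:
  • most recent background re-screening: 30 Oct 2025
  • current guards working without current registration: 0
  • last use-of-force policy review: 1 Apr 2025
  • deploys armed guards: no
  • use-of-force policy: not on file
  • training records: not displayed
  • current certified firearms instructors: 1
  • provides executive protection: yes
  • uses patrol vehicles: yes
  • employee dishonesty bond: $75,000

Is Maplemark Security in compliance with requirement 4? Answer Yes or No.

4. certified firearms instructors 1 < 3 → not met

No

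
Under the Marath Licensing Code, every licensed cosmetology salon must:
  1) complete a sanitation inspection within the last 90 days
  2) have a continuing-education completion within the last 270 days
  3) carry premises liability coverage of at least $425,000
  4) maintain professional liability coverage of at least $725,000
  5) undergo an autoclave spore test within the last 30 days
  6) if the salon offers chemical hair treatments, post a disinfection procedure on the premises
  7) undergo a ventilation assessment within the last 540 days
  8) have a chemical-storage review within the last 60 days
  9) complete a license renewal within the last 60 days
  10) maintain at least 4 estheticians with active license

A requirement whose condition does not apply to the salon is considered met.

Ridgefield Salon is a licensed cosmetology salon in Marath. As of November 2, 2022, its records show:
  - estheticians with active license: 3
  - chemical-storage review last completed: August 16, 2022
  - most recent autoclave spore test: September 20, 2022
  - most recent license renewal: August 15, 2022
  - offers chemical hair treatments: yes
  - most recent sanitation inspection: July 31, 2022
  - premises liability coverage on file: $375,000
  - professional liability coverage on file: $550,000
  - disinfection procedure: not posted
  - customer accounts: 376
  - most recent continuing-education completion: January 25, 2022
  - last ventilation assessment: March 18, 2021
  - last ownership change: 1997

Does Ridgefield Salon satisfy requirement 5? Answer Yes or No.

No

5. autoclave spore test 43 days ago vs limit 30 → not met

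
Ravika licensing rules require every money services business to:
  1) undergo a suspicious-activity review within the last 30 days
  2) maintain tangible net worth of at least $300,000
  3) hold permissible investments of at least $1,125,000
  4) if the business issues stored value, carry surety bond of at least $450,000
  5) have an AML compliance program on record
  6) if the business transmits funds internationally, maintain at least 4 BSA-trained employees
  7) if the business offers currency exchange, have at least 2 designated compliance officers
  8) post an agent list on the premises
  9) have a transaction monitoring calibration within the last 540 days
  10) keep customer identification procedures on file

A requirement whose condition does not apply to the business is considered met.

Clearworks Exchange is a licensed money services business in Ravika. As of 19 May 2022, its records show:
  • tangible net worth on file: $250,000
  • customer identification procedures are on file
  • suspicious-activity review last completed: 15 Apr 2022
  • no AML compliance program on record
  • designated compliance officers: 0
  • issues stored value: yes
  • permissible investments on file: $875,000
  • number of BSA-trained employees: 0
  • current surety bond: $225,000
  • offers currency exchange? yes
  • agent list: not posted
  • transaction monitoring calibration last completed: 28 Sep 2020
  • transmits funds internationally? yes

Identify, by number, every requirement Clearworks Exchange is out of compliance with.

1. suspicious-activity review 34 days ago vs limit 30 → not met
2. tangible net worth $250,000 < $300,000 → not met
3. permissible investments $875,000 < $1,125,000 → not met
4. condition 'issues stored value' holds; surety bond $225,000 < $450,000 → not met
5. AML compliance program absent → not met
6. condition 'transmits funds internationally' holds; BSA-trained employees 0 < 4 → not met
7. condition 'offers currency exchange' holds; designated compliance officers 0 < 2 → not met
8. agent list absent → not met
9. transaction monitoring calibration 598 days ago vs limit 540 → not met
10. customer identification procedures present → met
Not met: 1, 2, 3, 4, 5, 6, 7, 8, 9

1, 2, 3, 4, 5, 6, 7, 8, 9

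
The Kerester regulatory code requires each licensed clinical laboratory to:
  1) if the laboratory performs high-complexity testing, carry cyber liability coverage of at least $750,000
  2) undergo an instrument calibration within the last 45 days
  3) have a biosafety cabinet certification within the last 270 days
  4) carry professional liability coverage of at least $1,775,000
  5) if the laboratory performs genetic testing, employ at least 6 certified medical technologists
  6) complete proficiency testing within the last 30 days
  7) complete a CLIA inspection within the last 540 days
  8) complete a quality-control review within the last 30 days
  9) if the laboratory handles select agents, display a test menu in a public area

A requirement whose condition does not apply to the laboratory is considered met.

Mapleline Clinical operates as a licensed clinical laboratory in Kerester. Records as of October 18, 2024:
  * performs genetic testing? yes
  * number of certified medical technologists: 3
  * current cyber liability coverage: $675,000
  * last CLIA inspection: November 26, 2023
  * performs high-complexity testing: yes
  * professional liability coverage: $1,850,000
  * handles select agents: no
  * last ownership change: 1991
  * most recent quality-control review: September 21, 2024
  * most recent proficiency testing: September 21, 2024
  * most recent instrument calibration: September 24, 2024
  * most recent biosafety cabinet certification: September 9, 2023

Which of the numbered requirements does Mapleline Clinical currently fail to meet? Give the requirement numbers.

1, 3, 5

1. condition 'performs high-complexity testing' holds; cyber liability coverage $675,000 < $750,000 → not met
2. instrument calibration 24 days ago vs limit 45 → met
3. biosafety cabinet certification 405 days ago vs limit 270 → not met
4. professional liability coverage $1,850,000 ≥ $1,775,000 → met
5. condition 'performs genetic testing' holds; certified medical technologists 3 < 6 → not met
6. proficiency testing 27 days ago vs limit 30 → met
7. CLIA inspection 327 days ago vs limit 540 → met
8. quality-control review 27 days ago vs limit 30 → met
9. condition 'handles select agents' does not hold → requirement n/a → met
Not met: 1, 3, 5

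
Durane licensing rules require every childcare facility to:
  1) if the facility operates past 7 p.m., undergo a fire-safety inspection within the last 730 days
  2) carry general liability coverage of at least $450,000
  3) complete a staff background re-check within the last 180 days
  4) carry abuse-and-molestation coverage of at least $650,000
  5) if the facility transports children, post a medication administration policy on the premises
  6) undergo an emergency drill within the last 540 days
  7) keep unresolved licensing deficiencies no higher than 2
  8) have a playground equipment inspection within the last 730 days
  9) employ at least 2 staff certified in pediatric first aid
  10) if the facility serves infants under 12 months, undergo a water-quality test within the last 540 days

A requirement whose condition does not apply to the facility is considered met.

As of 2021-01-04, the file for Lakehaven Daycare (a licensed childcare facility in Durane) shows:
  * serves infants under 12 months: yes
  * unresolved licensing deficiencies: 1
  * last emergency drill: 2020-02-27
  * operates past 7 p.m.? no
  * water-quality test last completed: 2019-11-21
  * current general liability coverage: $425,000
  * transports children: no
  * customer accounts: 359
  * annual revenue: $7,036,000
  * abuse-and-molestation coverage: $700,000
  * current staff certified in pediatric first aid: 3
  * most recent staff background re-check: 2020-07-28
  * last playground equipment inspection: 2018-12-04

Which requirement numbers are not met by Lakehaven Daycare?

2, 8

1. condition 'operates past 7 p.m.' does not hold → requirement n/a → met
2. general liability coverage $425,000 < $450,000 → not met
3. staff background re-check 160 days ago vs limit 180 → met
4. abuse-and-molestation coverage $700,000 ≥ $650,000 → met
5. condition 'transports children' does not hold → requirement n/a → met
6. emergency drill 312 days ago vs limit 540 → met
7. unresolved licensing deficiencies 1 ≤ 2 → met
8. playground equipment inspection 762 days ago vs limit 730 → not met
9. staff certified in pediatric first aid 3 ≥ 2 → met
10. condition 'serves infants under 12 months' holds; water-quality test 410 days ago vs limit 540 → met
Not met: 2, 8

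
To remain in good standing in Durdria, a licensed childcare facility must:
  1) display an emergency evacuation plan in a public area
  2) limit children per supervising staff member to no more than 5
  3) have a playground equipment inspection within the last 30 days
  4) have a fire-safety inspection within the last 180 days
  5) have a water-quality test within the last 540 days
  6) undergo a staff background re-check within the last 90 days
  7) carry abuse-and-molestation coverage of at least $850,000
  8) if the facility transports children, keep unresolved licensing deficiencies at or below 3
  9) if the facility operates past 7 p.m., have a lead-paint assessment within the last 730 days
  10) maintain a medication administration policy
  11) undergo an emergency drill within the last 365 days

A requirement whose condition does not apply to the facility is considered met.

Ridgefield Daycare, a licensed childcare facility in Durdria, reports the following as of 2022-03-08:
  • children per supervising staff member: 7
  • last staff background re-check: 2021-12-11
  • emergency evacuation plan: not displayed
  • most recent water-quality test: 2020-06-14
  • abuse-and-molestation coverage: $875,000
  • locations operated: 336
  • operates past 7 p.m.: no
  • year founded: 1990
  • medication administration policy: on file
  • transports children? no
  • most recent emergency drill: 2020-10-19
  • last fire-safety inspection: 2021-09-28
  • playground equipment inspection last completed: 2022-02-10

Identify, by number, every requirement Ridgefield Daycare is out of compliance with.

1, 2, 5, 11

1. emergency evacuation plan absent → not met
2. children per supervising staff member 7 > 5 → not met
3. playground equipment inspection 26 days ago vs limit 30 → met
4. fire-safety inspection 161 days ago vs limit 180 → met
5. water-quality test 632 days ago vs limit 540 → not met
6. staff background re-check 87 days ago vs limit 90 → met
7. abuse-and-molestation coverage $875,000 ≥ $850,000 → met
8. condition 'transports children' does not hold → requirement n/a → met
9. condition 'operates past 7 p.m.' does not hold → requirement n/a → met
10. medication administration policy present → met
11. emergency drill 505 days ago vs limit 365 → not met
Not met: 1, 2, 5, 11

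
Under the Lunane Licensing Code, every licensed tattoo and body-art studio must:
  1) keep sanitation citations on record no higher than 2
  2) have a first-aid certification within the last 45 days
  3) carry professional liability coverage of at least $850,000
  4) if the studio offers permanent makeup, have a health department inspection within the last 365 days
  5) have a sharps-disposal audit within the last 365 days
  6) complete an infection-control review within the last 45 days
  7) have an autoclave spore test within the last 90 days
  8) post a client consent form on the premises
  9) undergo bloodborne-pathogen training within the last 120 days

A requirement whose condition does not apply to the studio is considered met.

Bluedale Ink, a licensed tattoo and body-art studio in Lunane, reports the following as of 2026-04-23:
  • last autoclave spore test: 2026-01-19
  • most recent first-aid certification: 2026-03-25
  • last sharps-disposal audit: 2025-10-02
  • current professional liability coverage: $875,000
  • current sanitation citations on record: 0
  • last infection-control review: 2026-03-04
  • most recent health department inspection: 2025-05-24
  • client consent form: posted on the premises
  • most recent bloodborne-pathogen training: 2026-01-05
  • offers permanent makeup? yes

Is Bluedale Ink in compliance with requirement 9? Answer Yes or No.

Yes

9. bloodborne-pathogen training 108 days ago vs limit 120 → met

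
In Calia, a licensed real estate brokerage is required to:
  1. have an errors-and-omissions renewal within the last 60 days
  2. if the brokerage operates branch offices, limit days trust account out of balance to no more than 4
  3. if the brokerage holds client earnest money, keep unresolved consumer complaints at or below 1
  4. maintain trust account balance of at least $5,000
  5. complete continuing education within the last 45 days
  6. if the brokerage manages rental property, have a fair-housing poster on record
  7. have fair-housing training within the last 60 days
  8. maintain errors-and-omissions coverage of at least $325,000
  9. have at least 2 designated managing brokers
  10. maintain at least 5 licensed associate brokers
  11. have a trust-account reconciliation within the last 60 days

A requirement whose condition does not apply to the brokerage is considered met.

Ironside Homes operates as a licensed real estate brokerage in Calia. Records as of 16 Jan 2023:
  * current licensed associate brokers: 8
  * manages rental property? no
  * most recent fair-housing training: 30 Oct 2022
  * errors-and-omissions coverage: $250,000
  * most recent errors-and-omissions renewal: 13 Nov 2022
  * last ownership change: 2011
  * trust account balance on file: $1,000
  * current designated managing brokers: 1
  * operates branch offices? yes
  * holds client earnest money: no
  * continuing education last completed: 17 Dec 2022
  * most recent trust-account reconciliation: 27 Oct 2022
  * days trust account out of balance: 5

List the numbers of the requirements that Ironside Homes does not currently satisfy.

1. errors-and-omissions renewal 64 days ago vs limit 60 → not met
2. condition 'operates branch offices' holds; days trust account out of balance 5 > 4 → not met
3. condition 'holds client earnest money' does not hold → requirement n/a → met
4. trust account balance $1,000 < $5,000 → not met
5. continuing education 30 days ago vs limit 45 → met
6. condition 'manages rental property' does not hold → requirement n/a → met
7. fair-housing training 78 days ago vs limit 60 → not met
8. errors-and-omissions coverage $250,000 < $325,000 → not met
9. designated managing brokers 1 < 2 → not met
10. licensed associate brokers 8 ≥ 5 → met
11. trust-account reconciliation 81 days ago vs limit 60 → not met
Not met: 1, 2, 4, 7, 8, 9, 11

1, 2, 4, 7, 8, 9, 11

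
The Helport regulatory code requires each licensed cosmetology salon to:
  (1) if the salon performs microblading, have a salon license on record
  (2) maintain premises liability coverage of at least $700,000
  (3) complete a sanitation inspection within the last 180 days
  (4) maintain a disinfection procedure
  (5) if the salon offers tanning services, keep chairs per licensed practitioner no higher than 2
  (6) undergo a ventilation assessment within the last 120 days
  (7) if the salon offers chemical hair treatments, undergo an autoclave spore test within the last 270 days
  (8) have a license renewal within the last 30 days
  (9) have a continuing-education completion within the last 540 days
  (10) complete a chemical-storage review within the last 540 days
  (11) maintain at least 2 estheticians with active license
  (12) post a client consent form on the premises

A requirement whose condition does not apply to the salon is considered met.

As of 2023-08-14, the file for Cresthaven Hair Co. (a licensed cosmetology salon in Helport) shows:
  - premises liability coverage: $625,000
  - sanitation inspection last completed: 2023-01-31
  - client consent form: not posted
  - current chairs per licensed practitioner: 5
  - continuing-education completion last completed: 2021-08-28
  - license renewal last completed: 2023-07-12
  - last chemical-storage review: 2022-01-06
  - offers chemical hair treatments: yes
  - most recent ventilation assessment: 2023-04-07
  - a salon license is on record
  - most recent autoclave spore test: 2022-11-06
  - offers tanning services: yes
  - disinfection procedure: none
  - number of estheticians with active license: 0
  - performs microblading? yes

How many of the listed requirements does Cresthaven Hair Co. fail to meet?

1. condition 'performs microblading' holds; salon license present → met
2. premises liability coverage $625,000 < $700,000 → not met
3. sanitation inspection 195 days ago vs limit 180 → not met
4. disinfection procedure absent → not met
5. condition 'offers tanning services' holds; chairs per licensed practitioner 5 > 2 → not met
6. ventilation assessment 129 days ago vs limit 120 → not met
7. condition 'offers chemical hair treatments' holds; autoclave spore test 281 days ago vs limit 270 → not met
8. license renewal 33 days ago vs limit 30 → not met
9. continuing-education completion 716 days ago vs limit 540 → not met
10. chemical-storage review 585 days ago vs limit 540 → not met
11. estheticians with active license 0 < 2 → not met
12. client consent form absent → not met
Not met: 11 of 12

11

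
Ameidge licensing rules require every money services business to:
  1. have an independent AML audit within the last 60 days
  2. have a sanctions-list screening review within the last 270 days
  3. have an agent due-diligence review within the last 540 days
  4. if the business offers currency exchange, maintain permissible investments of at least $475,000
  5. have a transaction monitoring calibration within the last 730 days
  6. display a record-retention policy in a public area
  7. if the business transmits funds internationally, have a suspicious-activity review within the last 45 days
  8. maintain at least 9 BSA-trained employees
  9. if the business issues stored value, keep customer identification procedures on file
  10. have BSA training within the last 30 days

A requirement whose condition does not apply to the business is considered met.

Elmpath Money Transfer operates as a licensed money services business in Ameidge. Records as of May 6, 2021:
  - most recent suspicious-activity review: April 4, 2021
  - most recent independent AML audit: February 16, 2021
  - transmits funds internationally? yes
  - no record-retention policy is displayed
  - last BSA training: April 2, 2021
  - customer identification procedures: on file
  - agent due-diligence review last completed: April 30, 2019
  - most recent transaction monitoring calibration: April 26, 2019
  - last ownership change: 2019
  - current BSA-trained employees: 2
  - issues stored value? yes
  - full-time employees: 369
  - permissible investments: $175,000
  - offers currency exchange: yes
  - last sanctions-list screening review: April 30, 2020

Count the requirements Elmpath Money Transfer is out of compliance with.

1. independent AML audit 79 days ago vs limit 60 → not met
2. sanctions-list screening review 371 days ago vs limit 270 → not met
3. agent due-diligence review 737 days ago vs limit 540 → not met
4. condition 'offers currency exchange' holds; permissible investments $175,000 < $475,000 → not met
5. transaction monitoring calibration 741 days ago vs limit 730 → not met
6. record-retention policy absent → not met
7. condition 'transmits funds internationally' holds; suspicious-activity review 32 days ago vs limit 45 → met
8. BSA-trained employees 2 < 9 → not met
9. condition 'issues stored value' holds; customer identification procedures present → met
10. BSA training 34 days ago vs limit 30 → not met
Not met: 8 of 10

8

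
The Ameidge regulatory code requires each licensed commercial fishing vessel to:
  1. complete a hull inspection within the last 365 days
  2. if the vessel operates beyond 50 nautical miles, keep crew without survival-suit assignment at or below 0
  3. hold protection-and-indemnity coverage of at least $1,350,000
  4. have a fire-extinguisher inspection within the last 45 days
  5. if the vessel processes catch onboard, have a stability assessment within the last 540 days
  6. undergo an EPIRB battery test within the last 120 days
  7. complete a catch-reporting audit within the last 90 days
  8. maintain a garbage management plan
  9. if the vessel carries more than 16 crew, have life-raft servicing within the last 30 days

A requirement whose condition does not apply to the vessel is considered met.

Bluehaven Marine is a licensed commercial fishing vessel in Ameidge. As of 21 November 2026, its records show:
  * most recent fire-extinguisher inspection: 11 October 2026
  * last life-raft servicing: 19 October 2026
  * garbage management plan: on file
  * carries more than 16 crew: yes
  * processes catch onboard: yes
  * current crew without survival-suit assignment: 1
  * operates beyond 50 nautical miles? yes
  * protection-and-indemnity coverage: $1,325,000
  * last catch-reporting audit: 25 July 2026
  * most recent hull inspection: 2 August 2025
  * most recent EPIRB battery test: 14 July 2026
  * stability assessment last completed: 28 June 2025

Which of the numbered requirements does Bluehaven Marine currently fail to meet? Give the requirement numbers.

1. hull inspection 476 days ago vs limit 365 → not met
2. condition 'operates beyond 50 nautical miles' holds; crew without survival-suit assignment 1 > 0 → not met
3. protection-and-indemnity coverage $1,325,000 < $1,350,000 → not met
4. fire-extinguisher inspection 41 days ago vs limit 45 → met
5. condition 'processes catch onboard' holds; stability assessment 511 days ago vs limit 540 → met
6. EPIRB battery test 130 days ago vs limit 120 → not met
7. catch-reporting audit 119 days ago vs limit 90 → not met
8. garbage management plan present → met
9. condition 'carries more than 16 crew' holds; life-raft servicing 33 days ago vs limit 30 → not met
Not met: 1, 2, 3, 6, 7, 9

1, 2, 3, 6, 7, 9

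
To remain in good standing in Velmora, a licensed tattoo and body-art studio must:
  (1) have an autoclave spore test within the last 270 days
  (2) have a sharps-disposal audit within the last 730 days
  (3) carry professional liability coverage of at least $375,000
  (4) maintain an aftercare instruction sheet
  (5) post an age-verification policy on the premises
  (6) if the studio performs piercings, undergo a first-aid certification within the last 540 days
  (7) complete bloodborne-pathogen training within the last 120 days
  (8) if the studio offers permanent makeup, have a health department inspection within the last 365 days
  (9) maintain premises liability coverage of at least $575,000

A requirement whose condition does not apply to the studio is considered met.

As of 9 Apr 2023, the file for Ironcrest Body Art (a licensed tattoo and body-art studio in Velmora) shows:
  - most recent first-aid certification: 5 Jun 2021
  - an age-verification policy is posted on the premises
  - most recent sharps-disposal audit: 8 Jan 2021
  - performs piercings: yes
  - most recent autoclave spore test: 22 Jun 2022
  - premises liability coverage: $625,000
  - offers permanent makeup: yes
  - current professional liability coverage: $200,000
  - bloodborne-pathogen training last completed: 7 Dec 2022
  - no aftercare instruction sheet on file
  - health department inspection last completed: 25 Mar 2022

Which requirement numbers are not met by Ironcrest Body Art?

1. autoclave spore test 291 days ago vs limit 270 → not met
2. sharps-disposal audit 821 days ago vs limit 730 → not met
3. professional liability coverage $200,000 < $375,000 → not met
4. aftercare instruction sheet absent → not met
5. age-verification policy present → met
6. condition 'performs piercings' holds; first-aid certification 673 days ago vs limit 540 → not met
7. bloodborne-pathogen training 123 days ago vs limit 120 → not met
8. condition 'offers permanent makeup' holds; health department inspection 380 days ago vs limit 365 → not met
9. premises liability coverage $625,000 ≥ $575,000 → met
Not met: 1, 2, 3, 4, 6, 7, 8

1, 2, 3, 4, 6, 7, 8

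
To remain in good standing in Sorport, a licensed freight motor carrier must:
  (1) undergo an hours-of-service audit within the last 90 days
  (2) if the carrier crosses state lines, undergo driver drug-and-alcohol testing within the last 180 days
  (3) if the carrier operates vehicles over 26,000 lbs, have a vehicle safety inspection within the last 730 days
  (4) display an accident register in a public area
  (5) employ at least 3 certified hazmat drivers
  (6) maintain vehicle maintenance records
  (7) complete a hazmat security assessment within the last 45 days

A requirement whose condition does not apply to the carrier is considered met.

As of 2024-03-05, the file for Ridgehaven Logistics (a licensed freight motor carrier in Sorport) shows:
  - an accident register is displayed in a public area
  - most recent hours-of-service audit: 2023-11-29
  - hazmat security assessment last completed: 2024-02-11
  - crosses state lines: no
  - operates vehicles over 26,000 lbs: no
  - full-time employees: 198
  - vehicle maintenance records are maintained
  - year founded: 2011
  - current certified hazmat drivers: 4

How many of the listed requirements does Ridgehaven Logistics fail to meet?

1. hours-of-service audit 97 days ago vs limit 90 → not met
2. condition 'crosses state lines' does not hold → requirement n/a → met
3. condition 'operates vehicles over 26,000 lbs' does not hold → requirement n/a → met
4. accident register present → met
5. certified hazmat drivers 4 ≥ 3 → met
6. vehicle maintenance records present → met
7. hazmat security assessment 23 days ago vs limit 45 → met
Not met: 1 of 7

1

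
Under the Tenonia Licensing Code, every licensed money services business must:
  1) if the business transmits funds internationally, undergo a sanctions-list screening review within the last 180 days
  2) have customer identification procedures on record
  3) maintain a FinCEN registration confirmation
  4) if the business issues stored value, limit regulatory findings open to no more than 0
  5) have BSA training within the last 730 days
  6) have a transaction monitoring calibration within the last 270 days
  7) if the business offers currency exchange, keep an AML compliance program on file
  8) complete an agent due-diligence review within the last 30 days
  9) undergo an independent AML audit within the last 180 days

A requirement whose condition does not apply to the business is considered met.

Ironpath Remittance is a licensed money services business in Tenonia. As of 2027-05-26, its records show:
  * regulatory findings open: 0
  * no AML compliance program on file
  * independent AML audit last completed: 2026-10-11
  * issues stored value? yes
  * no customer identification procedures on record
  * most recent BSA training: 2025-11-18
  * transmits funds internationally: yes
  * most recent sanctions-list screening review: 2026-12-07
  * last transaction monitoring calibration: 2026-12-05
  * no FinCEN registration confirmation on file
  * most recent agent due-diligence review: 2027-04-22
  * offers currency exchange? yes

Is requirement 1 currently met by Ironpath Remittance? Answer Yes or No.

Yes

1. condition 'transmits funds internationally' holds; sanctions-list screening review 170 days ago vs limit 180 → met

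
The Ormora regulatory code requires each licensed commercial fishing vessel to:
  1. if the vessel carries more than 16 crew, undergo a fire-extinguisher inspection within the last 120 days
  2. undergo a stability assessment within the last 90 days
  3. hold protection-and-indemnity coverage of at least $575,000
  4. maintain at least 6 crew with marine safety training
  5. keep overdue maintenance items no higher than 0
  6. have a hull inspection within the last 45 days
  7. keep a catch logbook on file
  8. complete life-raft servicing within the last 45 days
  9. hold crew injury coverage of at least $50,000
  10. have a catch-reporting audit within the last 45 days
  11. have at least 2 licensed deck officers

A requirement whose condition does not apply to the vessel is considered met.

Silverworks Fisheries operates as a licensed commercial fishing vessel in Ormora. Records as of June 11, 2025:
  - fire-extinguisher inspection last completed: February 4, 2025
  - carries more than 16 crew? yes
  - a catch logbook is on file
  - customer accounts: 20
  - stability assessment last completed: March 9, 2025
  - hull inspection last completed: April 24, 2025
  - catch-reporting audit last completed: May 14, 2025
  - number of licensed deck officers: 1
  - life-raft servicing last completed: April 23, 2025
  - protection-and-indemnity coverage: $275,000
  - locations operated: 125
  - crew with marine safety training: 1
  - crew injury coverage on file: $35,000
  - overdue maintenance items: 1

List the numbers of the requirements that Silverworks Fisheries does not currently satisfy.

1. condition 'carries more than 16 crew' holds; fire-extinguisher inspection 127 days ago vs limit 120 → not met
2. stability assessment 94 days ago vs limit 90 → not met
3. protection-and-indemnity coverage $275,000 < $575,000 → not met
4. crew with marine safety training 1 < 6 → not met
5. overdue maintenance items 1 > 0 → not met
6. hull inspection 48 days ago vs limit 45 → not met
7. catch logbook present → met
8. life-raft servicing 49 days ago vs limit 45 → not met
9. crew injury coverage $35,000 < $50,000 → not met
10. catch-reporting audit 28 days ago vs limit 45 → met
11. licensed deck officers 1 < 2 → not met
Not met: 1, 2, 3, 4, 5, 6, 8, 9, 11

1, 2, 3, 4, 5, 6, 8, 9, 11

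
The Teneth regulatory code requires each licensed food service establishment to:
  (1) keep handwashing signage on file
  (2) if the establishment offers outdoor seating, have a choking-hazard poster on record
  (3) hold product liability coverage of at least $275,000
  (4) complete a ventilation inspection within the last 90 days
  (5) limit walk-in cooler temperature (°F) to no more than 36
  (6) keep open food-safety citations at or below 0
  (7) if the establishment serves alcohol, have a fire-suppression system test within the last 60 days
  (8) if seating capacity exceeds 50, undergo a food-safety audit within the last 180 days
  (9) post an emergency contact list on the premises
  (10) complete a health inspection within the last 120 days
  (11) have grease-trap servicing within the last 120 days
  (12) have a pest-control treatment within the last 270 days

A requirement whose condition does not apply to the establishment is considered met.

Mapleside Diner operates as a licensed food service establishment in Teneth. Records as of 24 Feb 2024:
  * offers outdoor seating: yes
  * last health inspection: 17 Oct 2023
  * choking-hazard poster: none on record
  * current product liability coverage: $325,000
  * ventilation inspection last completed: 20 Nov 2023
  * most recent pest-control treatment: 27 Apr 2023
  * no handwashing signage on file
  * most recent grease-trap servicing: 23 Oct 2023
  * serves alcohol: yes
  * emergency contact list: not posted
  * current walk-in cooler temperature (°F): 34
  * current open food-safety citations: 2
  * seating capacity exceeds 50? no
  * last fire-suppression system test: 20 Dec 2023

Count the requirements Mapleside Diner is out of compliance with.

1. handwashing signage absent → not met
2. condition 'offers outdoor seating' holds; choking-hazard poster absent → not met
3. product liability coverage $325,000 ≥ $275,000 → met
4. ventilation inspection 96 days ago vs limit 90 → not met
5. walk-in cooler temperature (°F) 34 ≤ 36 → met
6. open food-safety citations 2 > 0 → not met
7. condition 'serves alcohol' holds; fire-suppression system test 66 days ago vs limit 60 → not met
8. condition 'seating capacity exceeds 50' does not hold → requirement n/a → met
9. emergency contact list absent → not met
10. health inspection 130 days ago vs limit 120 → not met
11. grease-trap servicing 124 days ago vs limit 120 → not met
12. pest-control treatment 303 days ago vs limit 270 → not met
Not met: 9 of 12

9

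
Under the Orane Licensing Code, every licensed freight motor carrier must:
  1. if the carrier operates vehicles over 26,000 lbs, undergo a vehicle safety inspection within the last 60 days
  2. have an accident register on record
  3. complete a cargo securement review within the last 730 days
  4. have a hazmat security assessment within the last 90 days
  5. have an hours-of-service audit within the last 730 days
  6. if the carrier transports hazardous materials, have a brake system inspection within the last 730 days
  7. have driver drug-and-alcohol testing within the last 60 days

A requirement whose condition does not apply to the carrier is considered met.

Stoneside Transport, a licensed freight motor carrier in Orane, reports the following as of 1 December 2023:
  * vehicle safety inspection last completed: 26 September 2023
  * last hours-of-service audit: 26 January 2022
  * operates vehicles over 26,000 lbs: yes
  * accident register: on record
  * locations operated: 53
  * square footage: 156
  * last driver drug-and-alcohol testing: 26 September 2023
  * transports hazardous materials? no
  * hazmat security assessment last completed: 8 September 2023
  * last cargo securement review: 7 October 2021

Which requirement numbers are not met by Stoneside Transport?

1, 3, 7

1. condition 'operates vehicles over 26,000 lbs' holds; vehicle safety inspection 66 days ago vs limit 60 → not met
2. accident register present → met
3. cargo securement review 785 days ago vs limit 730 → not met
4. hazmat security assessment 84 days ago vs limit 90 → met
5. hours-of-service audit 674 days ago vs limit 730 → met
6. condition 'transports hazardous materials' does not hold → requirement n/a → met
7. driver drug-and-alcohol testing 66 days ago vs limit 60 → not met
Not met: 1, 3, 7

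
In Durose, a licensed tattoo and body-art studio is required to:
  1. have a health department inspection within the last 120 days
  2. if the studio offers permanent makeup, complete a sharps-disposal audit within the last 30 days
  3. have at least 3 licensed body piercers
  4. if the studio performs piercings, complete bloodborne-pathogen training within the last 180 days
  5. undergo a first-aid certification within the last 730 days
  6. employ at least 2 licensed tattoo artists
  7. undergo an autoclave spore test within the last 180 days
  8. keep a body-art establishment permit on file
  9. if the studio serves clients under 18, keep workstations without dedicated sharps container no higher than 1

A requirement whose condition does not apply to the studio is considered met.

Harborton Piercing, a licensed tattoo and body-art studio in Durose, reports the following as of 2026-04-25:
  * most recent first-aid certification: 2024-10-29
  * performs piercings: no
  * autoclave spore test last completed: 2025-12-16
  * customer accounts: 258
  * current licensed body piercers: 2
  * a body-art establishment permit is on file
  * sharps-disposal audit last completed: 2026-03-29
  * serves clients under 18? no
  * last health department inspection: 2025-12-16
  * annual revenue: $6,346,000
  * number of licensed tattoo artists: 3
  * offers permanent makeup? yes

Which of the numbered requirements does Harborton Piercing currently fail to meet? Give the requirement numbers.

1. health department inspection 130 days ago vs limit 120 → not met
2. condition 'offers permanent makeup' holds; sharps-disposal audit 27 days ago vs limit 30 → met
3. licensed body piercers 2 < 3 → not met
4. condition 'performs piercings' does not hold → requirement n/a → met
5. first-aid certification 543 days ago vs limit 730 → met
6. licensed tattoo artists 3 ≥ 2 → met
7. autoclave spore test 130 days ago vs limit 180 → met
8. body-art establishment permit present → met
9. condition 'serves clients under 18' does not hold → requirement n/a → met
Not met: 1, 3

1, 3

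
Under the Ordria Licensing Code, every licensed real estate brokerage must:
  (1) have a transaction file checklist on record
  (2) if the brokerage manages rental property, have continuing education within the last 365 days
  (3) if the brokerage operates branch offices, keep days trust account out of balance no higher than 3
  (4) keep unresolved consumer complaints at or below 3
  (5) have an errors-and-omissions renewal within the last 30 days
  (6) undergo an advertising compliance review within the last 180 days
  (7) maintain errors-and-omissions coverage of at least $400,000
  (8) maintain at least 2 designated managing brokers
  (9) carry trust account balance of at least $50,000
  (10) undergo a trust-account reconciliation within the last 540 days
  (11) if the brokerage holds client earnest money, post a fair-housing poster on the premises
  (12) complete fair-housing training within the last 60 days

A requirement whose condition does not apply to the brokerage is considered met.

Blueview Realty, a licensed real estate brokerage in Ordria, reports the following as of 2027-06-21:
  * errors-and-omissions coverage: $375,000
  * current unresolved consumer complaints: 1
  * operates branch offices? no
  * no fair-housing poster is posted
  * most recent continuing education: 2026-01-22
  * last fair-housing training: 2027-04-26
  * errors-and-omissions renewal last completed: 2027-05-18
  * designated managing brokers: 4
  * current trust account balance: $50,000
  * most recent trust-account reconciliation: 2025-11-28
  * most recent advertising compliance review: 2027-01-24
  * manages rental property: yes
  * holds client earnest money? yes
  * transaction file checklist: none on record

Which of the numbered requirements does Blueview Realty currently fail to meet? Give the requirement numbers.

1, 2, 5, 7, 10, 11

1. transaction file checklist absent → not met
2. condition 'manages rental property' holds; continuing education 515 days ago vs limit 365 → not met
3. condition 'operates branch offices' does not hold → requirement n/a → met
4. unresolved consumer complaints 1 ≤ 3 → met
5. errors-and-omissions renewal 34 days ago vs limit 30 → not met
6. advertising compliance review 148 days ago vs limit 180 → met
7. errors-and-omissions coverage $375,000 < $400,000 → not met
8. designated managing brokers 4 ≥ 2 → met
9. trust account balance $50,000 ≥ $50,000 → met
10. trust-account reconciliation 570 days ago vs limit 540 → not met
11. condition 'holds client earnest money' holds; fair-housing poster absent → not met
12. fair-housing training 56 days ago vs limit 60 → met
Not met: 1, 2, 5, 7, 10, 11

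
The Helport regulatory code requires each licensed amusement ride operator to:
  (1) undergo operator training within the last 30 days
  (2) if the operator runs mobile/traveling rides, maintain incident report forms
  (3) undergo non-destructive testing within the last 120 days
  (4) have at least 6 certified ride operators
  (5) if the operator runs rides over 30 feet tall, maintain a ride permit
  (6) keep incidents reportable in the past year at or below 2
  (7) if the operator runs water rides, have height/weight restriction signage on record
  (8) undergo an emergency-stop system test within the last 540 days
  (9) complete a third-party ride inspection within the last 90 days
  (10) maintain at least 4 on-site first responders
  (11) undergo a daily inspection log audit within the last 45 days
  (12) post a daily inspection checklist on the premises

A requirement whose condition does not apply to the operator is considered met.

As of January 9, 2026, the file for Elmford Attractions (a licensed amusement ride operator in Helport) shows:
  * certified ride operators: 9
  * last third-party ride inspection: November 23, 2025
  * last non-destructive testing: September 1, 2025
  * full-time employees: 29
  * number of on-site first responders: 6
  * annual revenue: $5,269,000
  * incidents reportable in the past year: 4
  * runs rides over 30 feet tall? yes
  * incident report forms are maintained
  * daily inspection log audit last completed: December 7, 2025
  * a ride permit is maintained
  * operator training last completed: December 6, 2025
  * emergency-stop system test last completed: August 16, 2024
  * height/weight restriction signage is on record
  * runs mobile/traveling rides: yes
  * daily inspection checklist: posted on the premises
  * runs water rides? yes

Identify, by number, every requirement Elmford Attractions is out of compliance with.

1. operator training 34 days ago vs limit 30 → not met
2. condition 'runs mobile/traveling rides' holds; incident report forms present → met
3. non-destructive testing 130 days ago vs limit 120 → not met
4. certified ride operators 9 ≥ 6 → met
5. condition 'runs rides over 30 feet tall' holds; ride permit present → met
6. incidents reportable in the past year 4 > 2 → not met
7. condition 'runs water rides' holds; height/weight restriction signage present → met
8. emergency-stop system test 511 days ago vs limit 540 → met
9. third-party ride inspection 47 days ago vs limit 90 → met
10. on-site first responders 6 ≥ 4 → met
11. daily inspection log audit 33 days ago vs limit 45 → met
12. daily inspection checklist present → met
Not met: 1, 3, 6

1, 3, 6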